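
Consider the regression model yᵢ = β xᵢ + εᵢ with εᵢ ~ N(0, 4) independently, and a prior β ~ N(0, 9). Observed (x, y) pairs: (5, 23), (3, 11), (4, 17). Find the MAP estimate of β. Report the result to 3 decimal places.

log p(β | y) = −Σ(yᵢ − βxᵢ)²/(2·4) − β²/(2·9) + const.
Setting the derivative to zero: Σxᵢ(yᵢ − βxᵢ)/4 − β/9 = 0, so β = Σxᵢyᵢ / (Σxᵢ² + σ²/τ²).
Σxᵢyᵢ = 5·23 + 3·11 + 4·17 = 216; Σxᵢ² = 50; σ²/τ² = 4/9.
β̂_MAP = 216 / (50 + 4/9) = 216/(454/9) = 972/227 ≈ 4.282.

β̂_MAP = 4.282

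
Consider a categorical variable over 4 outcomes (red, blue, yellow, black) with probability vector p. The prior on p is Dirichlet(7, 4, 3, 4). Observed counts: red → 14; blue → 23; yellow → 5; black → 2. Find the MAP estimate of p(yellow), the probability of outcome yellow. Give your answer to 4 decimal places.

MAP estimate of p(yellow) = 0.1207

The posterior is Dirichlet(αᵢ + nᵢ) = Dirichlet(21, 27, 8, 6).
For a Dirichlet(a₁,…,a_K) with all aᵢ > 1, the mode has j-th component (aⱼ − 1)/(Σaᵢ − K).
Here Σaᵢ = 62 and K = 4, so p(yellow) = (8 − 1)/(62 − 4) = 7/58 ≈ 0.1207.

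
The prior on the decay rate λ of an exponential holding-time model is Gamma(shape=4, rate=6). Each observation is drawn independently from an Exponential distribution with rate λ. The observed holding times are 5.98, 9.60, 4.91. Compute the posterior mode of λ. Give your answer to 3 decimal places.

The Exponential(rate=λ) likelihood is ∝ λ^n e^(−λΣtᵢ). Here n = 3 and Σtᵢ = 5.98 + 9.60 + 4.91 = 20.49.
Posterior ∝ λ^3e^(−6λ) · λ^3e^(−20.49λ) = λ^6e^(−26.49λ), i.e. Gamma(7, 26.49).
Mode = (a−1)/b = 6/26.49 ≈ 0.227.

λ̂_MAP = 0.227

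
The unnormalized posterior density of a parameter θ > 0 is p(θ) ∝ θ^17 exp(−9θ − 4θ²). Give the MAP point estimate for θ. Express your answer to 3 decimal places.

θ̂_MAP = 1.000

ℓ'(θ) = 17/θ − 9 − 8θ. Setting this to zero and multiplying by θ: 8θ² + 9θ − 17 = 0.
θ = (−9 + √(9² + 4·8·17)) / (2·8) = (−9 + √625) / 16 = (−9 + 25)/16 = 1.
ℓ''(θ) = −17/θ² − 8 < 0, confirming a maximum.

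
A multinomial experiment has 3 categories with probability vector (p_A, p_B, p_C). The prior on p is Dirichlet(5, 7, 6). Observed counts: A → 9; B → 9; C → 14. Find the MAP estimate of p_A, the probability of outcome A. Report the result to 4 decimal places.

The posterior is Dirichlet(αᵢ + nᵢ) = Dirichlet(14, 16, 20).
For a Dirichlet(a₁,…,a_K) with all aᵢ > 1, the mode has j-th component (aⱼ − 1)/(Σaᵢ − K).
Here Σaᵢ = 50 and K = 3, so p_A = (14 − 1)/(50 − 3) = 13/47 ≈ 0.2766.

MAP estimate of p_A = 0.2766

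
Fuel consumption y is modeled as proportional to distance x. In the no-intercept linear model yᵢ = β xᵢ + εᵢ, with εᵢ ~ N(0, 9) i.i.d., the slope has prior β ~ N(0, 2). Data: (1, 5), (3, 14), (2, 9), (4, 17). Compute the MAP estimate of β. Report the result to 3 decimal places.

log p(β | y) = −Σ(yᵢ − βxᵢ)²/(2·9) − β²/(2·2) + const.
Setting the derivative to zero: Σxᵢ(yᵢ − βxᵢ)/9 − β/2 = 0, so β = Σxᵢyᵢ / (Σxᵢ² + σ²/τ²).
Σxᵢyᵢ = 1·5 + 3·14 + 2·9 + 4·17 = 133; Σxᵢ² = 30; σ²/τ² = 4.5.
β̂_MAP = 133 / (30 + 4.5) = 133/34.5 ≈ 3.855.

β̂_MAP = 3.855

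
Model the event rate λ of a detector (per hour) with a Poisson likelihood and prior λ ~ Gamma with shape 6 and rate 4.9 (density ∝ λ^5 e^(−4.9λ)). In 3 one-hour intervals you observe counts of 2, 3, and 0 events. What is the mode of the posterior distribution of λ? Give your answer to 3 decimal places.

Σxᵢ = 2+3+0 = 5, with n = 3.
Posterior ∝ λ^5e^(−4.9λ) · λ^5e^(−3λ) = λ^10e^(−7.9λ), i.e. Gamma(shape=11, rate=7.9).
The mode of a Gamma(a, b) with a ≥ 1 (shape–rate) is (a−1)/b = 10/7.9 ≈ 1.266.

λ̂_MAP = 1.266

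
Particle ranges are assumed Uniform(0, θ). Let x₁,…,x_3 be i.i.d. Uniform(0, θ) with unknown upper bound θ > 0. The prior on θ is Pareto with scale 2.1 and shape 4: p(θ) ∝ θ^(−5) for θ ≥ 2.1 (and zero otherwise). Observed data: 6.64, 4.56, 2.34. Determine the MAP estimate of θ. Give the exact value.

The Uniform(0, θ) likelihood is θ^(−n) for θ ≥ max(xᵢ), zero otherwise. Here max(xᵢ) = 6.64.
Posterior ∝ θ^(−5) · θ^(−3) = θ^(−8) on θ ≥ max(2.1, 6.64) = 6.64.
This density is strictly decreasing in θ, so the posterior mode lies at the lower boundary of the support.

θ̂_MAP = 6.64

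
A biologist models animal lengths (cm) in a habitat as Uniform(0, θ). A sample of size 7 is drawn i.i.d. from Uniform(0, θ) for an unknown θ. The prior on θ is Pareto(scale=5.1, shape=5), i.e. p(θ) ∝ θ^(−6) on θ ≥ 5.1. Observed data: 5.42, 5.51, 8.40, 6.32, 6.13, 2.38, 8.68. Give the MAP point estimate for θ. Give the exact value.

The Uniform(0, θ) likelihood is θ^(−n) for θ ≥ max(xᵢ), zero otherwise. Here max(xᵢ) = 8.68.
Posterior ∝ θ^(−6) · θ^(−7) = θ^(−13) on θ ≥ max(5.1, 8.68) = 8.68.
This density is strictly decreasing in θ, so the posterior mode lies at the lower boundary of the support.

θ̂_MAP = 8.68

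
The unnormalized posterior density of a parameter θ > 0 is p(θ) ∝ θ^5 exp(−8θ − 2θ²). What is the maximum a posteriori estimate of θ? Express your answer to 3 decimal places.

ℓ'(θ) = 5/θ − 8 − 4θ. Setting this to zero and multiplying by θ: 4θ² + 8θ − 5 = 0.
θ = (−8 + √(8² + 4·4·5)) / (2·4) = (−8 + √144) / 8 = (−8 + 12)/8 = 1/2.
ℓ''(θ) = −5/θ² − 4 < 0, confirming a maximum.

θ̂_MAP = 0.500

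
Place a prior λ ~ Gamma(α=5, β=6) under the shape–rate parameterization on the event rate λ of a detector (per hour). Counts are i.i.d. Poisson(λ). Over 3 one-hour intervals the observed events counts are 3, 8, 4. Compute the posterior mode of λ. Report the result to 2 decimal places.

Σxᵢ = 3+8+4 = 15, with n = 3.
Posterior ∝ λ^4e^(−6λ) · λ^15e^(−3λ) = λ^19e^(−9λ), i.e. Gamma(shape=20, rate=9).
The mode of a Gamma(a, b) with a ≥ 1 (shape–rate) is (a−1)/b = 19/9 ≈ 2.11.

λ̂_MAP = 2.11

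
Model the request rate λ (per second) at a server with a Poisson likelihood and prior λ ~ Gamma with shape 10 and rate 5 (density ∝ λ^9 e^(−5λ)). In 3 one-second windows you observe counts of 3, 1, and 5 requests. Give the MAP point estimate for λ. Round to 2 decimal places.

Σxᵢ = 3+1+5 = 9, with n = 3.
Posterior ∝ λ^9e^(−5λ) · λ^9e^(−3λ) = λ^18e^(−8λ), i.e. Gamma(shape=19, rate=8).
The mode of a Gamma(a, b) with a ≥ 1 (shape–rate) is (a−1)/b = 18/8 ≈ 2.25.

λ̂_MAP = 2.25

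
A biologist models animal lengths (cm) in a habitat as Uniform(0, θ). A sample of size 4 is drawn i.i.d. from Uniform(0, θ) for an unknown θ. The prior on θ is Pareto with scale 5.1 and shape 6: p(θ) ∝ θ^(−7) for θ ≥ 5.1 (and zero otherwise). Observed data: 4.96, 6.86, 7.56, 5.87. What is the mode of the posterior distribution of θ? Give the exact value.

θ̂_MAP = 7.56

The Uniform(0, θ) likelihood is θ^(−n) for θ ≥ max(xᵢ), zero otherwise. Here max(xᵢ) = 7.56.
Posterior ∝ θ^(−7) · θ^(−4) = θ^(−11) on θ ≥ max(5.1, 7.56) = 7.56.
This density is strictly decreasing in θ, so the posterior mode lies at the lower boundary of the support.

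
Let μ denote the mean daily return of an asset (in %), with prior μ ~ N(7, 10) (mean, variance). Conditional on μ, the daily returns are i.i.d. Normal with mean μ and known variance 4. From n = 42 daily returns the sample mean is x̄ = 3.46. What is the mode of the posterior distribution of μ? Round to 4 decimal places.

n = 42, x̄ = 3.46.
For a Normal prior and Normal likelihood with known variance, the posterior is Normal; its mode equals its mean, the precision-weighted average.
Prior precision 1/σ₀² = 1/10 = 0.1; data precision n/σ² = 42/4 = 10.5.
μ̂ = (0.1·7 + 10.5·3.46) / (0.1 + 10.5) = 37.03/10.6 = 3703/1060 ≈ 3.4934.

μ̂_MAP = 3.4934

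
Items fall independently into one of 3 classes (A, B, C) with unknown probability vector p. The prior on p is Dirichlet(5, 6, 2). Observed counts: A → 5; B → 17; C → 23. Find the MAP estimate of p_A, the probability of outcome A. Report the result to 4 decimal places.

The posterior is Dirichlet(αᵢ + nᵢ) = Dirichlet(10, 23, 25).
For a Dirichlet(a₁,…,a_K) with all aᵢ > 1, the mode has j-th component (aⱼ − 1)/(Σaᵢ − K).
Here Σaᵢ = 58 and K = 3, so p_A = (10 − 1)/(58 − 3) = 9/55 ≈ 0.1636.

MAP estimate of p_A = 0.1636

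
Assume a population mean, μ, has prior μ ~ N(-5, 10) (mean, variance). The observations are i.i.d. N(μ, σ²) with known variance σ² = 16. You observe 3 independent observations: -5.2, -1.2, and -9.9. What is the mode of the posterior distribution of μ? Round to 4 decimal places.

n = 3; x̄ = ((-5.2) + (-1.2) + (-9.9))/3 = -16.3/3 = -163/30 ≈ -5.4333.
For a Normal prior and Normal likelihood with known variance, the posterior is Normal; its mode equals its mean, the precision-weighted average.
Prior precision 1/σ₀² = 1/10 = 0.1; data precision n/σ² = 3/16 = 0.1875.
μ̂ = (0.1·(-5) + 0.1875·(-163/30)) / (0.1 + 0.1875) = (-1.51875)/0.2875 = -243/46 ≈ -5.2826.

μ̂_MAP = -5.2826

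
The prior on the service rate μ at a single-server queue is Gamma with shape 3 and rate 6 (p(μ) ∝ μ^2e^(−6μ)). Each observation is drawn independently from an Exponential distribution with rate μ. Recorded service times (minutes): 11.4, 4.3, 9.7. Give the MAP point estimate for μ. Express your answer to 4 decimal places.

μ̂_MAP = 0.1592

The Exponential(rate=μ) likelihood is ∝ μ^n e^(−μΣtᵢ). Here n = 3 and Σtᵢ = 11.4 + 4.3 + 9.7 = 25.4.
Posterior ∝ μ^2e^(−6μ) · μ^3e^(−25.4μ) = μ^5e^(−31.4μ), i.e. Gamma(6, 31.4).
Mode = (a−1)/b = 5/31.4 ≈ 0.1592.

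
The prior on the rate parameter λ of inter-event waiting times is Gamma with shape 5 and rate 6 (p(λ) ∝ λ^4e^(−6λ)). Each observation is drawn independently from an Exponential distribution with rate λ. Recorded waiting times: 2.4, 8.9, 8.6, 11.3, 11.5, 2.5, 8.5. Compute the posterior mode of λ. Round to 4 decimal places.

λ̂_MAP = 0.1843

The Exponential(rate=λ) likelihood is ∝ λ^n e^(−λΣtᵢ). Here n = 7 and Σtᵢ = 2.4 + 8.9 + 8.6 + 11.3 + 11.5 + 2.5 + 8.5 = 53.7.
Posterior ∝ λ^4e^(−6λ) · λ^7e^(−53.7λ) = λ^11e^(−59.7λ), i.e. Gamma(12, 59.7).
Mode = (a−1)/b = 11/59.7 ≈ 0.1843.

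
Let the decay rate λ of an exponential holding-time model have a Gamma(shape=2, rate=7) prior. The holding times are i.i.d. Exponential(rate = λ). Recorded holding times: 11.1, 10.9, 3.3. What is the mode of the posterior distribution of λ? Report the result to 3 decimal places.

The Exponential(rate=λ) likelihood is ∝ λ^n e^(−λΣtᵢ). Here n = 3 and Σtᵢ = 11.1 + 10.9 + 3.3 = 25.3.
Posterior ∝ λe^(−7λ) · λ^3e^(−25.3λ) = λ^4e^(−32.3λ), i.e. Gamma(5, 32.3).
Mode = (a−1)/b = 4/32.3 ≈ 0.124.

λ̂_MAP = 0.124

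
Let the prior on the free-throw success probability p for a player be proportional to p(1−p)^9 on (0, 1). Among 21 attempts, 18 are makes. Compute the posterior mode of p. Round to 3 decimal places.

p̂_MAP = 0.613

The prior density ∝ p(1−p)^9 is the kernel of Beta(2, 10).
Data: 18 successes in 21 trials. The binomial likelihood contributes p^18(1−p)^3, so the posterior is Beta(2+18, 10+3) = Beta(20, 13).
For Beta(a, b) with a, b > 1 the mode is (a−1)/(a+b−2) = 19/31 ≈ 0.613.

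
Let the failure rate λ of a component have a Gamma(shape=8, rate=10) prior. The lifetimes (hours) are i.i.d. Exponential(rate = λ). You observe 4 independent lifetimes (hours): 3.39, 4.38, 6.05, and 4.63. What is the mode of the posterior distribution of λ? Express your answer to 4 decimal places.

The Exponential(rate=λ) likelihood is ∝ λ^n e^(−λΣtᵢ). Here n = 4 and Σtᵢ = 3.39 + 4.38 + 6.05 + 4.63 = 18.45.
Posterior ∝ λ^7e^(−10λ) · λ^4e^(−18.45λ) = λ^11e^(−28.45λ), i.e. Gamma(12, 28.45).
Mode = (a−1)/b = 11/28.45 ≈ 0.3866.

λ̂_MAP = 0.3866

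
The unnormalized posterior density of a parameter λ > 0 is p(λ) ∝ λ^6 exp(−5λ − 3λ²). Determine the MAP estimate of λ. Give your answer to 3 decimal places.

ℓ'(λ) = 6/λ − 5 − 6λ. Setting this to zero and multiplying by λ: 6λ² + 5λ − 6 = 0.
λ = (−5 + √(5² + 4·6·6)) / (2·6) = (−5 + √169) / 12 = (−5 + 13)/12 = 2/3.
ℓ''(λ) = −6/λ² − 6 < 0, confirming a maximum.

λ̂_MAP = 0.667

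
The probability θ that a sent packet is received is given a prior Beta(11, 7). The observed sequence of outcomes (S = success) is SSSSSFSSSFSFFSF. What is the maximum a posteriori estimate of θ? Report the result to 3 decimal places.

θ̂_MAP = 0.645

Prior: Beta(11, 7).
Data: 10 successes in 15 trials (from the sequence). The binomial likelihood contributes θ^10(1−θ)^5, so the posterior is Beta(11+10, 7+5) = Beta(21, 12).
For Beta(a, b) with a, b > 1 the mode is (a−1)/(a+b−2) = 20/31 ≈ 0.645.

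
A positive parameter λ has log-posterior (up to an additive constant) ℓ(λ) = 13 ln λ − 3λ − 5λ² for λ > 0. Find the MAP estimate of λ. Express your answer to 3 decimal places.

ℓ'(λ) = 13/λ − 3 − 10λ. Setting this to zero and multiplying by λ: 10λ² + 3λ − 13 = 0.
λ = (−3 + √(3² + 4·10·13)) / (2·10) = (−3 + √529) / 20 = (−3 + 23)/20 = 1.
ℓ''(λ) = −13/λ² − 10 < 0, confirming a maximum.

λ̂_MAP = 1.000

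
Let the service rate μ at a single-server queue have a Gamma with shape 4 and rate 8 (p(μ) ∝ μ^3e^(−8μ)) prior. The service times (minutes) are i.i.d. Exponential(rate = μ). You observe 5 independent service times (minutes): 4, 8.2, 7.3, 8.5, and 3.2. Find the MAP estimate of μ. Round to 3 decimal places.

μ̂_MAP = 0.204

The Exponential(rate=μ) likelihood is ∝ μ^n e^(−μΣtᵢ). Here n = 5 and Σtᵢ = 4 + 8.2 + 7.3 + 8.5 + 3.2 = 31.2.
Posterior ∝ μ^3e^(−8μ) · μ^5e^(−31.2μ) = μ^8e^(−39.2μ), i.e. Gamma(9, 39.2).
Mode = (a−1)/b = 8/39.2 ≈ 0.204.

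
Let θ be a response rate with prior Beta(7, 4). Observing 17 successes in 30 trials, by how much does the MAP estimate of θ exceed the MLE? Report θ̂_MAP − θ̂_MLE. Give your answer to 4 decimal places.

Posterior is Beta(24, 17); MAP = (24−1)/(41−2) = 23/39 ≈ 0.58974.
MLE ignores the prior: θ̂_MLE = k/n = 17/30 ≈ 0.56667.
Difference = 23/39 − 17/30 = 3/130 ≈ 0.0231.

MAP − MLE = 0.0231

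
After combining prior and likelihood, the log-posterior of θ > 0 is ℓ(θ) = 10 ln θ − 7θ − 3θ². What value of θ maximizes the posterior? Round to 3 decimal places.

θ̂_MAP = 0.833

ℓ'(θ) = 10/θ − 7 − 6θ. Setting this to zero and multiplying by θ: 6θ² + 7θ − 10 = 0.
θ = (−7 + √(7² + 4·6·10)) / (2·6) = (−7 + √289) / 12 = (−7 + 17)/12 = 5/6.
ℓ''(θ) = −10/θ² − 6 < 0, confirming a maximum.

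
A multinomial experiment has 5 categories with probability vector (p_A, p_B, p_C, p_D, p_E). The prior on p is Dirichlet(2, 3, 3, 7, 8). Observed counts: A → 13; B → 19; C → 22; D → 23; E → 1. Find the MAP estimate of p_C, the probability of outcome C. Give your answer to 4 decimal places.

The posterior is Dirichlet(αᵢ + nᵢ) = Dirichlet(15, 22, 25, 30, 9).
For a Dirichlet(a₁,…,a_K) with all aᵢ > 1, the mode has j-th component (aⱼ − 1)/(Σaᵢ − K).
Here Σaᵢ = 101 and K = 5, so p_C = (25 − 1)/(101 − 5) = 24/96 ≈ 0.2500.

MAP estimate of p_C = 0.2500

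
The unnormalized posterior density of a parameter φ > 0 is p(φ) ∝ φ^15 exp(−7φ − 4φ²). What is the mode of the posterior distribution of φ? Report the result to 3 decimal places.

ℓ'(φ) = 15/φ − 7 − 8φ. Setting this to zero and multiplying by φ: 8φ² + 7φ − 15 = 0.
φ = (−7 + √(7² + 4·8·15)) / (2·8) = (−7 + √529) / 16 = (−7 + 23)/16 = 1.
ℓ''(φ) = −15/φ² − 8 < 0, confirming a maximum.

φ̂_MAP = 1.000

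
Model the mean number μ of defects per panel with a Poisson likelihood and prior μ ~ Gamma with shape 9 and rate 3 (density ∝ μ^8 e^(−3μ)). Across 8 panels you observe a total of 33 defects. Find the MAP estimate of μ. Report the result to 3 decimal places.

μ̂_MAP = 3.727

Σxᵢ = 33, n = 8.
Posterior ∝ μ^8e^(−3μ) · μ^33e^(−8μ) = μ^41e^(−11μ), i.e. Gamma(shape=42, rate=11).
The mode of a Gamma(a, b) with a ≥ 1 (shape–rate) is (a−1)/b = 41/11 ≈ 3.727.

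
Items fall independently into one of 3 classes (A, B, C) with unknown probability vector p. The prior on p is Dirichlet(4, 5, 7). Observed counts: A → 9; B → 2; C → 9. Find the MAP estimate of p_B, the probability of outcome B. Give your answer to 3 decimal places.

The posterior is Dirichlet(αᵢ + nᵢ) = Dirichlet(13, 7, 16).
For a Dirichlet(a₁,…,a_K) with all aᵢ > 1, the mode has j-th component (aⱼ − 1)/(Σaᵢ − K).
Here Σaᵢ = 36 and K = 3, so p_B = (7 − 1)/(36 − 3) = 6/33 ≈ 0.182.

MAP estimate of p_B = 0.182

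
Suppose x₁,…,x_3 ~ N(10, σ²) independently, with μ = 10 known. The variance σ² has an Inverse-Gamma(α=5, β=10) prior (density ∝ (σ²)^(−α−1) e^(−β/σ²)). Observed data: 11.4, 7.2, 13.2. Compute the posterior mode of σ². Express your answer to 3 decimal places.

σ̂²_MAP = 2.669

Sum of squared deviations about the known mean: SS = (11.4−10)² + (7.2−10)² + (13.2−10)² = 20.04.
The Normal likelihood contributes (σ²)^(−n/2) exp(−SS/(2σ²)), so the posterior is Inverse-Gamma(α + n/2, β + SS/2) = Inverse-Gamma(6.5, 20.02).
The mode of Inverse-Gamma(a, b) is b/(a+1) = 20.02/7.5 ≈ 2.669.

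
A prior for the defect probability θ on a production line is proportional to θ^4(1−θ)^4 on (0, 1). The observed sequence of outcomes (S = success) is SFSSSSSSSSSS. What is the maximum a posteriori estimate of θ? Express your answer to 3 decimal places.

The prior density ∝ θ^4(1−θ)^4 is the kernel of Beta(5, 5).
Data: 11 successes in 12 trials (from the sequence). The binomial likelihood contributes θ^11(1−θ)^1, so the posterior is Beta(5+11, 5+1) = Beta(16, 6).
For Beta(a, b) with a, b > 1 the mode is (a−1)/(a+b−2) = 15/20 ≈ 0.750.

θ̂_MAP = 0.750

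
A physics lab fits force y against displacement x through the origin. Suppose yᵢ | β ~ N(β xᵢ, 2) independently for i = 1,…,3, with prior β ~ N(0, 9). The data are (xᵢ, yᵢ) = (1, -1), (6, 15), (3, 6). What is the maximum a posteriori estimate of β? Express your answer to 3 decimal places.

log p(β | y) = −Σ(yᵢ − βxᵢ)²/(2·2) − β²/(2·9) + const.
Setting the derivative to zero: Σxᵢ(yᵢ − βxᵢ)/2 − β/9 = 0, so β = Σxᵢyᵢ / (Σxᵢ² + σ²/τ²).
Σxᵢyᵢ = 1·(-1) + 6·15 + 3·6 = 107; Σxᵢ² = 46; σ²/τ² = 2/9.
β̂_MAP = 107 / (46 + 2/9) = 107/(416/9) = 963/416 ≈ 2.315.

β̂_MAP = 2.315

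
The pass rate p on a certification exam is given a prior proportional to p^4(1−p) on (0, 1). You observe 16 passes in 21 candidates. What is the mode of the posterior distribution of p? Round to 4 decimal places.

p̂_MAP = 0.7692

The prior density ∝ p^4(1−p)^1 is the kernel of Beta(5, 2).
Data: 16 successes in 21 trials. The binomial likelihood contributes p^16(1−p)^5, so the posterior is Beta(5+16, 2+5) = Beta(21, 7).
For Beta(a, b) with a, b > 1 the mode is (a−1)/(a+b−2) = 20/26 ≈ 0.7692.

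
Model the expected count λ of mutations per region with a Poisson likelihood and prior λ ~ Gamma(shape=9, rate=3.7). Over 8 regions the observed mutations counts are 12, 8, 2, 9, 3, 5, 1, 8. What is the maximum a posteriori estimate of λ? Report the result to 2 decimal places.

λ̂_MAP = 4.79

Σxᵢ = 12+8+2+9+3+5+1+8 = 48, with n = 8.
Posterior ∝ λ^8e^(−3.7λ) · λ^48e^(−8λ) = λ^56e^(−11.7λ), i.e. Gamma(shape=57, rate=11.7).
The mode of a Gamma(a, b) with a ≥ 1 (shape–rate) is (a−1)/b = 56/11.7 ≈ 4.79.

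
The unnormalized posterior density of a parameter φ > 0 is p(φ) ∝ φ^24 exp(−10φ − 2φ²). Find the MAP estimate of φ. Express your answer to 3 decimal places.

ℓ'(φ) = 24/φ − 10 − 4φ. Setting this to zero and multiplying by φ: 4φ² + 10φ − 24 = 0.
φ = (−10 + √(10² + 4·4·24)) / (2·4) = (−10 + √484) / 8 = (−10 + 22)/8 = 3/2.
ℓ''(φ) = −24/φ² − 4 < 0, confirming a maximum.

φ̂_MAP = 1.500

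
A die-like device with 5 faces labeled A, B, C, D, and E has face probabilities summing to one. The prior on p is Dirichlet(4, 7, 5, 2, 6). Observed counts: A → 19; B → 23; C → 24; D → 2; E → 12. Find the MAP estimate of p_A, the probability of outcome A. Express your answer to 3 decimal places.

MAP estimate of p_A = 0.222

The posterior is Dirichlet(αᵢ + nᵢ) = Dirichlet(23, 30, 29, 4, 18).
For a Dirichlet(a₁,…,a_K) with all aᵢ > 1, the mode has j-th component (aⱼ − 1)/(Σaᵢ − K).
Here Σaᵢ = 104 and K = 5, so p_A = (23 − 1)/(104 − 5) = 22/99 ≈ 0.222.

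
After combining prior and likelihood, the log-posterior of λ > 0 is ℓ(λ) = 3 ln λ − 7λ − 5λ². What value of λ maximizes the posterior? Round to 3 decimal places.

λ̂_MAP = 0.300

ℓ'(λ) = 3/λ − 7 − 10λ. Setting this to zero and multiplying by λ: 10λ² + 7λ − 3 = 0.
λ = (−7 + √(7² + 4·10·3)) / (2·10) = (−7 + √169) / 20 = (−7 + 13)/20 = 3/10.
ℓ''(λ) = −3/λ² − 10 < 0, confirming a maximum.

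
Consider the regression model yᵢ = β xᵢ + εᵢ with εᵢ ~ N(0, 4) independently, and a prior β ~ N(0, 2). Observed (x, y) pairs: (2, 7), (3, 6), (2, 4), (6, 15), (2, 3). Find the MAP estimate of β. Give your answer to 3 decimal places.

log p(β | y) = −Σ(yᵢ − βxᵢ)²/(2·4) − β²/(2·2) + const.
Setting the derivative to zero: Σxᵢ(yᵢ − βxᵢ)/4 − β/2 = 0, so β = Σxᵢyᵢ / (Σxᵢ² + σ²/τ²).
Σxᵢyᵢ = 2·7 + 3·6 + 2·4 + 6·15 + 2·3 = 136; Σxᵢ² = 57; σ²/τ² = 2.
β̂_MAP = 136 / (57 + 2) = 136/59 ≈ 2.305.

β̂_MAP = 2.305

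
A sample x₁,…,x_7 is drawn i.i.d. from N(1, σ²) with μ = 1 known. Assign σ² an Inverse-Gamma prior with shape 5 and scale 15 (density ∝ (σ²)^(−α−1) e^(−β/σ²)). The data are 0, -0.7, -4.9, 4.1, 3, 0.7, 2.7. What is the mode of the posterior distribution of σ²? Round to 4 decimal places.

σ̂²_MAP = 4.4889

Sum of squared deviations about the known mean: SS = (0−1)² + (-0.7−1)² + (-4.9−1)² + (4.1−1)² + (3−1)² + (0.7−1)² + (2.7−1)² = 55.29.
The Normal likelihood contributes (σ²)^(−n/2) exp(−SS/(2σ²)), so the posterior is Inverse-Gamma(α + n/2, β + SS/2) = Inverse-Gamma(8.5, 42.645).
The mode of Inverse-Gamma(a, b) is b/(a+1) = 42.645/9.5 ≈ 4.4889.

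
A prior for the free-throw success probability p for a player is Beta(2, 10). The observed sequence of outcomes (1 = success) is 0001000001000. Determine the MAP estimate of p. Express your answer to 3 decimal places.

p̂_MAP = 0.130

Prior: Beta(2, 10).
Data: 2 successes in 13 trials (from the sequence). The binomial likelihood contributes p^2(1−p)^11, so the posterior is Beta(2+2, 10+11) = Beta(4, 21).
For Beta(a, b) with a, b > 1 the mode is (a−1)/(a+b−2) = 3/23 ≈ 0.130.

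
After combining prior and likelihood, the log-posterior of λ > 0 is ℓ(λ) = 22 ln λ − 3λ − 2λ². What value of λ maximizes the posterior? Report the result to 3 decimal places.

ℓ'(λ) = 22/λ − 3 − 4λ. Setting this to zero and multiplying by λ: 4λ² + 3λ − 22 = 0.
λ = (−3 + √(3² + 4·4·22)) / (2·4) = (−3 + √361) / 8 = (−3 + 19)/8 = 2.
ℓ''(λ) = −22/λ² − 4 < 0, confirming a maximum.

λ̂_MAP = 2.000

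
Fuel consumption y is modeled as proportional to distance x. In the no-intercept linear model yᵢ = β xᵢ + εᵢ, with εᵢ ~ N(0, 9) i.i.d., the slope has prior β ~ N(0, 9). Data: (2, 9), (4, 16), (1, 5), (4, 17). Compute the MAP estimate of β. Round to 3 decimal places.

β̂_MAP = 4.079

log p(β | y) = −Σ(yᵢ − βxᵢ)²/(2·9) − β²/(2·9) + const.
Setting the derivative to zero: Σxᵢ(yᵢ − βxᵢ)/9 − β/9 = 0, so β = Σxᵢyᵢ / (Σxᵢ² + σ²/τ²).
Σxᵢyᵢ = 2·9 + 4·16 + 1·5 + 4·17 = 155; Σxᵢ² = 37; σ²/τ² = 1.
β̂_MAP = 155 / (37 + 1) = 155/38 ≈ 4.079.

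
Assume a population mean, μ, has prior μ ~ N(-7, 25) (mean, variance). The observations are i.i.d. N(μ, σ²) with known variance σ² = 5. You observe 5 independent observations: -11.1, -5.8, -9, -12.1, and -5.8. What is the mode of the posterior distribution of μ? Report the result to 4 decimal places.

μ̂_MAP = -8.6923

n = 5; x̄ = ((-11.1) + (-5.8) + (-9) + (-12.1) + (-5.8))/5 = -43.8/5 = -8.76.
For a Normal prior and Normal likelihood with known variance, the posterior is Normal; its mode equals its mean, the precision-weighted average.
Prior precision 1/σ₀² = 1/25 = 0.04; data precision n/σ² = 5/5 = 1.
μ̂ = (0.04·(-7) + 1·(-8.76)) / (0.04 + 1) = (-9.04)/1.04 = -113/13 ≈ -8.6923.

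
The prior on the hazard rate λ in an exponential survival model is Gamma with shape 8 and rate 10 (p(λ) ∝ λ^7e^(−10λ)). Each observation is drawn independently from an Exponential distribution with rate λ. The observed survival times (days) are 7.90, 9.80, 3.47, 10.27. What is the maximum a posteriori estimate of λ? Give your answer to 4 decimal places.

The Exponential(rate=λ) likelihood is ∝ λ^n e^(−λΣtᵢ). Here n = 4 and Σtᵢ = 7.90 + 9.80 + 3.47 + 10.27 = 31.44.
Posterior ∝ λ^7e^(−10λ) · λ^4e^(−31.44λ) = λ^11e^(−41.44λ), i.e. Gamma(12, 41.44).
Mode = (a−1)/b = 11/41.44 ≈ 0.2654.

λ̂_MAP = 0.2654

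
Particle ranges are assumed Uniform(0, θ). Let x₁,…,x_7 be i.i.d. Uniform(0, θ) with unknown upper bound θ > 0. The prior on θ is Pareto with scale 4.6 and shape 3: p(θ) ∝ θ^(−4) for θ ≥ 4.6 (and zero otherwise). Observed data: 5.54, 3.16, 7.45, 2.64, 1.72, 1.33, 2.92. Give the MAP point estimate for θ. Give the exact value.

θ̂_MAP = 7.45

The Uniform(0, θ) likelihood is θ^(−n) for θ ≥ max(xᵢ), zero otherwise. Here max(xᵢ) = 7.45.
Posterior ∝ θ^(−4) · θ^(−7) = θ^(−11) on θ ≥ max(4.6, 7.45) = 7.45.
This density is strictly decreasing in θ, so the posterior mode lies at the lower boundary of the support.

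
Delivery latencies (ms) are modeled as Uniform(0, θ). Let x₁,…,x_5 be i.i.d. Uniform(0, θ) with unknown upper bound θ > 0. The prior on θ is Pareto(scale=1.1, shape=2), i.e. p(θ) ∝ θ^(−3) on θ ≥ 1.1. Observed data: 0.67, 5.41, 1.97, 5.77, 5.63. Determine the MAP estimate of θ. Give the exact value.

θ̂_MAP = 5.77

The Uniform(0, θ) likelihood is θ^(−n) for θ ≥ max(xᵢ), zero otherwise. Here max(xᵢ) = 5.77.
Posterior ∝ θ^(−3) · θ^(−5) = θ^(−8) on θ ≥ max(1.1, 5.77) = 5.77.
This density is strictly decreasing in θ, so the posterior mode lies at the lower boundary of the support.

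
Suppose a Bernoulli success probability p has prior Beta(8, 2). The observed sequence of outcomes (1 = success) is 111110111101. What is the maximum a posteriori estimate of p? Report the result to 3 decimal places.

Prior: Beta(8, 2).
Data: 10 successes in 12 trials (from the sequence). The binomial likelihood contributes p^10(1−p)^2, so the posterior is Beta(8+10, 2+2) = Beta(18, 4).
For Beta(a, b) with a, b > 1 the mode is (a−1)/(a+b−2) = 17/20 ≈ 0.850.

p̂_MAP = 0.850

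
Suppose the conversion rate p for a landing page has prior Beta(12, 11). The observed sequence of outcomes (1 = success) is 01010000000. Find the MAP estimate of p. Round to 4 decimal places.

Prior: Beta(12, 11).
Data: 2 successes in 11 trials (from the sequence). The binomial likelihood contributes p^2(1−p)^9, so the posterior is Beta(12+2, 11+9) = Beta(14, 20).
For Beta(a, b) with a, b > 1 the mode is (a−1)/(a+b−2) = 13/32 ≈ 0.4063.

p̂_MAP = 0.4063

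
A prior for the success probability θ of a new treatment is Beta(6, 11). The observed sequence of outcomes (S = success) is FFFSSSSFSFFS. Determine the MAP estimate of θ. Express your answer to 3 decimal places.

θ̂_MAP = 0.407

Prior: Beta(6, 11).
Data: 6 successes in 12 trials (from the sequence). The binomial likelihood contributes θ^6(1−θ)^6, so the posterior is Beta(6+6, 11+6) = Beta(12, 17).
For Beta(a, b) with a, b > 1 the mode is (a−1)/(a+b−2) = 11/27 ≈ 0.407.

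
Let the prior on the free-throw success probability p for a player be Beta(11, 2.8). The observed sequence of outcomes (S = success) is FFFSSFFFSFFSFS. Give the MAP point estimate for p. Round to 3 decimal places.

p̂_MAP = 0.581

Prior: Beta(11, 2.8).
Data: 5 successes in 14 trials (from the sequence). The binomial likelihood contributes p^5(1−p)^9, so the posterior is Beta(11+5, 2.8+9) = Beta(16, 11.8).
For Beta(a, b) with a, b > 1 the mode is (a−1)/(a+b−2) = 15/25.8 ≈ 0.581.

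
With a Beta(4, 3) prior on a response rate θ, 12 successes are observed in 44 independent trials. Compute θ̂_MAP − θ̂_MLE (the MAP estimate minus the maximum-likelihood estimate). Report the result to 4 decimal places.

Posterior is Beta(16, 35); MAP = (16−1)/(51−2) = 15/49 ≈ 0.30612.
MLE ignores the prior: θ̂_MLE = k/n = 12/44 ≈ 0.27273.
Difference = 15/49 − 12/44 = 18/539 ≈ 0.0334.

MAP − MLE = 0.0334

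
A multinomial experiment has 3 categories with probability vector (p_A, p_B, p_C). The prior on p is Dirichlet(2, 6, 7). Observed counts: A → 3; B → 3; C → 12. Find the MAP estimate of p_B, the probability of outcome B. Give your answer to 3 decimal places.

The posterior is Dirichlet(αᵢ + nᵢ) = Dirichlet(5, 9, 19).
For a Dirichlet(a₁,…,a_K) with all aᵢ > 1, the mode has j-th component (aⱼ − 1)/(Σaᵢ − K).
Here Σaᵢ = 33 and K = 3, so p_B = (9 − 1)/(33 − 3) = 8/30 ≈ 0.267.

MAP estimate of p_B = 0.267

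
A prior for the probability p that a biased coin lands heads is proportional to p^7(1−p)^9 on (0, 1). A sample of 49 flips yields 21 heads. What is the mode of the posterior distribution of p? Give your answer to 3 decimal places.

p̂_MAP = 0.431

The prior density ∝ p^7(1−p)^9 is the kernel of Beta(8, 10).
Data: 21 successes in 49 trials. The binomial likelihood contributes p^21(1−p)^28, so the posterior is Beta(8+21, 10+28) = Beta(29, 38).
For Beta(a, b) with a, b > 1 the mode is (a−1)/(a+b−2) = 28/65 ≈ 0.431.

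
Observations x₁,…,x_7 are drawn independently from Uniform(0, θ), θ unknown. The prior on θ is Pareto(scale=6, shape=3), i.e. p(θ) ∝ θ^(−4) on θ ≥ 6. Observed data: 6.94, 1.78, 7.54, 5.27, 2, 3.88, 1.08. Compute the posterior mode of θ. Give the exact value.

θ̂_MAP = 7.54

The Uniform(0, θ) likelihood is θ^(−n) for θ ≥ max(xᵢ), zero otherwise. Here max(xᵢ) = 7.54.
Posterior ∝ θ^(−4) · θ^(−7) = θ^(−11) on θ ≥ max(6, 7.54) = 7.54.
This density is strictly decreasing in θ, so the posterior mode lies at the lower boundary of the support.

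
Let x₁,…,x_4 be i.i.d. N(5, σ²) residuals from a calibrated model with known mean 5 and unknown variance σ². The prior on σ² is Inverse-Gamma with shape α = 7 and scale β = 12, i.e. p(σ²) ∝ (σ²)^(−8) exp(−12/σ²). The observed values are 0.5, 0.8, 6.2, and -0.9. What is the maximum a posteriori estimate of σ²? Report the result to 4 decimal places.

σ̂²_MAP = 4.9070

Sum of squared deviations about the known mean: SS = (0.5−5)² + (0.8−5)² + (6.2−5)² + (-0.9−5)² = 74.14.
The Normal likelihood contributes (σ²)^(−n/2) exp(−SS/(2σ²)), so the posterior is Inverse-Gamma(α + n/2, β + SS/2) = Inverse-Gamma(9, 49.07).
The mode of Inverse-Gamma(a, b) is b/(a+1) = 49.07/10 ≈ 4.9070.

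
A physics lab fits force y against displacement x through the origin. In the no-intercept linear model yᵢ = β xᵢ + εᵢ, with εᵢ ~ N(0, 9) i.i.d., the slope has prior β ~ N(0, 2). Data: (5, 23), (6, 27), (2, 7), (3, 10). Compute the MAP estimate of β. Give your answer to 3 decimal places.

β̂_MAP = 4.089

log p(β | y) = −Σ(yᵢ − βxᵢ)²/(2·9) − β²/(2·2) + const.
Setting the derivative to zero: Σxᵢ(yᵢ − βxᵢ)/9 − β/2 = 0, so β = Σxᵢyᵢ / (Σxᵢ² + σ²/τ²).
Σxᵢyᵢ = 5·23 + 6·27 + 2·7 + 3·10 = 321; Σxᵢ² = 74; σ²/τ² = 4.5.
β̂_MAP = 321 / (74 + 4.5) = 321/78.5 ≈ 4.089.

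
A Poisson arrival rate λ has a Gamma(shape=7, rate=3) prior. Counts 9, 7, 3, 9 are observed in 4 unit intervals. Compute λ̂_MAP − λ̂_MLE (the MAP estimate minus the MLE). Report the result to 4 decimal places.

Σxᵢ = 28. Posterior is Gamma(35, 7); MAP = (35−1)/7 = 34/7 ≈ 4.85714.
MLE = x̄ = 28/4 ≈ 7.00000.
Difference = 34/7 − 28/4 = -15/7 ≈ -2.1429.

MAP − MLE = -2.1429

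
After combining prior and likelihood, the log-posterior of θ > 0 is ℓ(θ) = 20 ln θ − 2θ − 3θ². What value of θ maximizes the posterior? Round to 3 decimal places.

θ̂_MAP = 1.667

ℓ'(θ) = 20/θ − 2 − 6θ. Setting this to zero and multiplying by θ: 6θ² + 2θ − 20 = 0.
θ = (−2 + √(2² + 4·6·20)) / (2·6) = (−2 + √484) / 12 = (−2 + 22)/12 = 5/3.
ℓ''(θ) = −20/θ² − 6 < 0, confirming a maximum.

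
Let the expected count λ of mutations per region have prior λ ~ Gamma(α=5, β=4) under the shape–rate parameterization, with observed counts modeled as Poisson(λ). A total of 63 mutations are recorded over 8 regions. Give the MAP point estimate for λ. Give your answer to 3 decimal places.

Σxᵢ = 63, n = 8.
Posterior ∝ λ^4e^(−4λ) · λ^63e^(−8λ) = λ^67e^(−12λ), i.e. Gamma(shape=68, rate=12).
The mode of a Gamma(a, b) with a ≥ 1 (shape–rate) is (a−1)/b = 67/12 ≈ 5.583.

λ̂_MAP = 5.583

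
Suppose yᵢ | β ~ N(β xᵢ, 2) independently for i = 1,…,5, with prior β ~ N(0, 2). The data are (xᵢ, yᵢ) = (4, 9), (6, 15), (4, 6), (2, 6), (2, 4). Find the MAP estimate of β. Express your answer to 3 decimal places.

log p(β | y) = −Σ(yᵢ − βxᵢ)²/(2·2) − β²/(2·2) + const.
Setting the derivative to zero: Σxᵢ(yᵢ − βxᵢ)/2 − β/2 = 0, so β = Σxᵢyᵢ / (Σxᵢ² + σ²/τ²).
Σxᵢyᵢ = 4·9 + 6·15 + 4·6 + 2·6 + 2·4 = 170; Σxᵢ² = 76; σ²/τ² = 1.
β̂_MAP = 170 / (76 + 1) = 170/77 ≈ 2.208.

β̂_MAP = 2.208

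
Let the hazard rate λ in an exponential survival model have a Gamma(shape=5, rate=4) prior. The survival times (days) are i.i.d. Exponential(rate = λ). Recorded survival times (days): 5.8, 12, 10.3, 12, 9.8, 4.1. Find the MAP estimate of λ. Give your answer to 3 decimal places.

The Exponential(rate=λ) likelihood is ∝ λ^n e^(−λΣtᵢ). Here n = 6 and Σtᵢ = 5.8 + 12 + 10.3 + 12 + 9.8 + 4.1 = 54.
Posterior ∝ λ^4e^(−4λ) · λ^6e^(−54λ) = λ^10e^(−58λ), i.e. Gamma(11, 58).
Mode = (a−1)/b = 10/58 ≈ 0.172.

λ̂_MAP = 0.172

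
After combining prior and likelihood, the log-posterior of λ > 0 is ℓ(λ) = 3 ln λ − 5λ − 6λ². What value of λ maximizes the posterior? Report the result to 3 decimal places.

ℓ'(λ) = 3/λ − 5 − 12λ. Setting this to zero and multiplying by λ: 12λ² + 5λ − 3 = 0.
λ = (−5 + √(5² + 4·12·3)) / (2·12) = (−5 + √169) / 24 = (−5 + 13)/24 = 1/3.
ℓ''(λ) = −3/λ² − 12 < 0, confirming a maximum.

λ̂_MAP = 0.333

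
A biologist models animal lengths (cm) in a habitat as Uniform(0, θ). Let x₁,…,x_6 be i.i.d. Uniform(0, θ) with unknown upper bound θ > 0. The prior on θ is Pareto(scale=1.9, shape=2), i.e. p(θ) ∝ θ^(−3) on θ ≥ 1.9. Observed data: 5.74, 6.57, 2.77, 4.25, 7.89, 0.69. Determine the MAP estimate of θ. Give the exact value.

θ̂_MAP = 7.89

The Uniform(0, θ) likelihood is θ^(−n) for θ ≥ max(xᵢ), zero otherwise. Here max(xᵢ) = 7.89.
Posterior ∝ θ^(−3) · θ^(−6) = θ^(−9) on θ ≥ max(1.9, 7.89) = 7.89.
This density is strictly decreasing in θ, so the posterior mode lies at the lower boundary of the support.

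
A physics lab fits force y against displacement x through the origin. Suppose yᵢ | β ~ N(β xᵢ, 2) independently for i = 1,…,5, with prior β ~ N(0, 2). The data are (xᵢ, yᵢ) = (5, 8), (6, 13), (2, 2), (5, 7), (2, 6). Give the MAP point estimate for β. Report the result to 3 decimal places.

β̂_MAP = 1.779

log p(β | y) = −Σ(yᵢ − βxᵢ)²/(2·2) − β²/(2·2) + const.
Setting the derivative to zero: Σxᵢ(yᵢ − βxᵢ)/2 − β/2 = 0, so β = Σxᵢyᵢ / (Σxᵢ² + σ²/τ²).
Σxᵢyᵢ = 5·8 + 6·13 + 2·2 + 5·7 + 2·6 = 169; Σxᵢ² = 94; σ²/τ² = 1.
β̂_MAP = 169 / (94 + 1) = 169/95 ≈ 1.779.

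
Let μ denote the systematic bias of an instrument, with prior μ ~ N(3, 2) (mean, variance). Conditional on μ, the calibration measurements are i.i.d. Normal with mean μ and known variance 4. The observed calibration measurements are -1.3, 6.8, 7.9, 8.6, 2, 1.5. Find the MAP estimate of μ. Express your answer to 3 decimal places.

μ̂_MAP = 3.938

n = 6; x̄ = ((-1.3) + 6.8 + 7.9 + 8.6 + 2 + 1.5)/6 = 25.5/6 = 4.25.
For a Normal prior and Normal likelihood with known variance, the posterior is Normal; its mode equals its mean, the precision-weighted average.
Prior precision 1/σ₀² = 1/2 = 0.5; data precision n/σ² = 6/4 = 1.5.
μ̂ = (0.5·3 + 1.5·4.25) / (0.5 + 1.5) = 7.875/2 = 3.9375 ≈ 3.938.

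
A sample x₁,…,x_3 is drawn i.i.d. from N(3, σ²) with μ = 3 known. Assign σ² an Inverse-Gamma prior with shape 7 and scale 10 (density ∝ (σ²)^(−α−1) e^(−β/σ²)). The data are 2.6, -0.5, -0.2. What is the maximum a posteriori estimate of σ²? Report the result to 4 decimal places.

Sum of squared deviations about the known mean: SS = (2.6−3)² + (-0.5−3)² + (-0.2−3)² = 22.65.
The Normal likelihood contributes (σ²)^(−n/2) exp(−SS/(2σ²)), so the posterior is Inverse-Gamma(α + n/2, β + SS/2) = Inverse-Gamma(8.5, 21.325).
The mode of Inverse-Gamma(a, b) is b/(a+1) = 21.325/9.5 ≈ 2.2447.

σ̂²_MAP = 2.2447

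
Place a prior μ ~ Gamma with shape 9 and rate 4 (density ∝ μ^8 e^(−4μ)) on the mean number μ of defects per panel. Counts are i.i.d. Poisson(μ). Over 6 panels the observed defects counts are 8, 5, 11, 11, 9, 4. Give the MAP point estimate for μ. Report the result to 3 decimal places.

Σxᵢ = 8+5+11+11+9+4 = 48, with n = 6.
Posterior ∝ μ^8e^(−4μ) · μ^48e^(−6μ) = μ^56e^(−10μ), i.e. Gamma(shape=57, rate=10).
The mode of a Gamma(a, b) with a ≥ 1 (shape–rate) is (a−1)/b = 56/10 ≈ 5.600.

μ̂_MAP = 5.600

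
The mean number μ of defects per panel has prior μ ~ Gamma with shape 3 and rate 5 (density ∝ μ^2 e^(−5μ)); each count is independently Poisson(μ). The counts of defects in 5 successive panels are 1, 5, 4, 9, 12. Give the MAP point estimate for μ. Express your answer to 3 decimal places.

Σxᵢ = 1+5+4+9+12 = 31, with n = 5.
Posterior ∝ μ^2e^(−5μ) · μ^31e^(−5μ) = μ^33e^(−10μ), i.e. Gamma(shape=34, rate=10).
The mode of a Gamma(a, b) with a ≥ 1 (shape–rate) is (a−1)/b = 33/10 ≈ 3.300.

μ̂_MAP = 3.300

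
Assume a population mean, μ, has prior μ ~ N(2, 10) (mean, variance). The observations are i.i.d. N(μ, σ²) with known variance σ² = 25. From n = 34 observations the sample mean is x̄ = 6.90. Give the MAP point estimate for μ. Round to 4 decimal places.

n = 34, x̄ = 6.90.
For a Normal prior and Normal likelihood with known variance, the posterior is Normal; its mode equals its mean, the precision-weighted average.
Prior precision 1/σ₀² = 1/10 = 0.1; data precision n/σ² = 34/25 = 1.36.
μ̂ = (0.1·2 + 1.36·6.9) / (0.1 + 1.36) = 9.584/1.46 = 2396/365 ≈ 6.5644.

μ̂_MAP = 6.5644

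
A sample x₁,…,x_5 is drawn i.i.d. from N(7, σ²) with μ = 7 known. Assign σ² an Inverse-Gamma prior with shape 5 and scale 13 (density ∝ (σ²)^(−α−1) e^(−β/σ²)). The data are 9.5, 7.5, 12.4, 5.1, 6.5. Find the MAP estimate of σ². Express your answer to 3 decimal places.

Sum of squared deviations about the known mean: SS = (9.5−7)² + (7.5−7)² + (12.4−7)² + (5.1−7)² + (6.5−7)² = 39.52.
The Normal likelihood contributes (σ²)^(−n/2) exp(−SS/(2σ²)), so the posterior is Inverse-Gamma(α + n/2, β + SS/2) = Inverse-Gamma(7.5, 32.76).
The mode of Inverse-Gamma(a, b) is b/(a+1) = 32.76/8.5 ≈ 3.854.

σ̂²_MAP = 3.854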